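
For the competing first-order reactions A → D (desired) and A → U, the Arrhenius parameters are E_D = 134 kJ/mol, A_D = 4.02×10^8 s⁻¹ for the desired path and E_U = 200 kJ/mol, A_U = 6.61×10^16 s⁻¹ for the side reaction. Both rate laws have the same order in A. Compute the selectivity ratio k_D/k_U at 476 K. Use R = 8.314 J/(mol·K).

0.106

k_D/k_U = (A_D/A_U)·exp[−(E_D−E_U)/(RT)] = (A_D/A_U)·exp[(E_U−E_D)/(RT)].
(E_U−E_D)/(RT) = (200−134)×10³/(8.314×476) = 66000/3957 = 16.68.
k_D/k_U = (4.02×10^8/6.61×10^16)·exp(16.68) = 6.082×10^-9 × 1.749×10^7 = 0.106.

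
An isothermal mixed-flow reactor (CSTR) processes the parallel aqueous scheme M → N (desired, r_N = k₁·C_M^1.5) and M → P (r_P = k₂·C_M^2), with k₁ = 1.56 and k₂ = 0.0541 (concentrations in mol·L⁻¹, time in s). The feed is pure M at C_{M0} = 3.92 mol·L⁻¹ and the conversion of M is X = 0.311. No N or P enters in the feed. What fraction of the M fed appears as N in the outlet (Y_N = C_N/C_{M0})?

Exit C_M = C_{M0}(1−X) = 3.92×0.689 = 2.701 mol·L⁻¹.
Rates in a CSTR are evaluated at the outlet concentration: r_N = 1.56×2.701^1.5 = 6.924, r_P = 0.0541×2.701^2 = 0.3946.
Fraction of consumed M going to N: r_N/(r_N+r_P) = 0.9461.
C_N = 0.9461·C_{M0}·X = 0.9461×3.92×0.311 = 1.15 mol·L⁻¹; Y_N = C_N/C_{M0} = 0.294.

0.294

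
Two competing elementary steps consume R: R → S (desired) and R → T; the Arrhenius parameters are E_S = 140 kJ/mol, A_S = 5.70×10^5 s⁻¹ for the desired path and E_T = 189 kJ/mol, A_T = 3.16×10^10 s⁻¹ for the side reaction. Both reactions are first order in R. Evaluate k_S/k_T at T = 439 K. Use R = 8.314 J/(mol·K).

Since both paths have the same order in R, the concentration cancels and S_{S/T} = k_S/k_T = (A_S/A_T)·exp[(E_T−E_S)/(RT)].
(E_T−E_S)/(RT) = (189−140)×10³/(8.314×439) = 49000/3650 = 13.43.
k_S/k_T = (5.70×10^5/3.16×10^10)·exp(13.43) = 1.804×10^-5 × 6.769×10^5 = 12.2.

12.2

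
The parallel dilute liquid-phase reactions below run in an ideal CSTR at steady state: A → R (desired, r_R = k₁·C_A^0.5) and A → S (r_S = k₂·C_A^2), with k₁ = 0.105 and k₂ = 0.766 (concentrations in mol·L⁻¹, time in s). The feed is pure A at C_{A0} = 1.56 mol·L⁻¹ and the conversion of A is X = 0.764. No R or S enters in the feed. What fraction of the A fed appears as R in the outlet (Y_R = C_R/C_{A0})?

0.291

Exit C_A = C_{A0}(1−X) = 1.56×0.236 = 0.3682 mol·L⁻¹.
Rates in a CSTR are evaluated at the outlet concentration: r_R = 0.105×0.3682^0.5 = 0.06371, r_S = 0.766×0.3682^2 = 0.1038.
Fraction of consumed A going to R: r_R/(r_R+r_S) = 0.3803.
C_R = 0.3803·C_{A0}·X = 0.3803×1.56×0.764 = 0.453 mol·L⁻¹; Y_R = C_R/C_{A0} = 0.291.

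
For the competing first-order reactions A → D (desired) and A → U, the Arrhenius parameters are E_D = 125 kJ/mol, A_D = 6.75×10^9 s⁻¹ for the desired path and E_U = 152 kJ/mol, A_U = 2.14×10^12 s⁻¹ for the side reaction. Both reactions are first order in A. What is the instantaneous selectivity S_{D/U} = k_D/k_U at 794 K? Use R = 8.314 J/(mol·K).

0.188

Since both paths have the same order in A, the concentration cancels and S_{D/U} = k_D/k_U = (A_D/A_U)·exp[(E_U−E_D)/(RT)].
(E_U−E_D)/(RT) = (152−125)×10³/(8.314×794) = 27000/6601 = 4.090.
k_D/k_U = (6.75×10^9/2.14×10^12)·exp(4.090) = 0.003154 × 59.75 = 0.188.
Since E_D < E_U, lowering the temperature improves selectivity toward D.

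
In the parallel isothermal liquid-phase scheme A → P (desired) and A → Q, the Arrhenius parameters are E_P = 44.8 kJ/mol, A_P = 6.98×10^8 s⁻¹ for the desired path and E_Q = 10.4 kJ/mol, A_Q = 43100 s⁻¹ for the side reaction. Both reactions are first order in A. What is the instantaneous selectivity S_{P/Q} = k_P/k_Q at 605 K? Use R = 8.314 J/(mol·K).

17.3

k_P/k_Q = (A_P/A_Q)·exp[−(E_P−E_Q)/(RT)] = (A_P/A_Q)·exp[(E_Q−E_P)/(RT)].
(E_Q−E_P)/(RT) = (10.4−44.8)×10³/(8.314×605) = -34400/5030 = -6.839.
k_P/k_Q = (6.98×10^8/43100)·exp(-6.839) = 16195 × 0.001071 = 17.3.
Since E_P > E_Q, raising the temperature improves selectivity toward P.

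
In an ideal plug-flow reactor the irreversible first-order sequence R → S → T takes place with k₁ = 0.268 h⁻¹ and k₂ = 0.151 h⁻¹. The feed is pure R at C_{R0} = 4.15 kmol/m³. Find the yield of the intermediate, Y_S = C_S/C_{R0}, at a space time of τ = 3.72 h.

For first-order series with pure R initially, C_S(τ) = k₁C_{R0}/(k₂−k₁)·(e^(−k₁τ) − e^(−k₂τ)).
e^(−k₁τ) = e^(−0.268×3.72) = e^(−0.9970) = 0.3690; e^(−k₂τ) = e^(−0.5617) = 0.5702.
C_S = 0.268×4.15/(0.151−0.268) × (0.3690−0.5702) = (-9.506)×(-0.2012) = 1.913 kmol/m³.
Y_S = C_S/C_{R0} = 1.913/4.15 = 0.461.

0.461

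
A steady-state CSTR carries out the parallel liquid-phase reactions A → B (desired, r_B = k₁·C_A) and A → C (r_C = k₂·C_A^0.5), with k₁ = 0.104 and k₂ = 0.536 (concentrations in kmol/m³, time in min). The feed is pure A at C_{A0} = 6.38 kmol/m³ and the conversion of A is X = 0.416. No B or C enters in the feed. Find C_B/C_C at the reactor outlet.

Exit C_A = C_{A0}(1−X) = 6.38×0.584 = 3.726 kmol/m³.
In a CSTR the entire volume is at exit conditions, so r_B = 0.104×3.726 = 0.3875 and r_C = 0.536×3.726^0.5 = 1.035.
Overall selectivity = C_B/C_C = r_Bτ/(r_Cτ) = r_B/r_C = 0.375.

0.375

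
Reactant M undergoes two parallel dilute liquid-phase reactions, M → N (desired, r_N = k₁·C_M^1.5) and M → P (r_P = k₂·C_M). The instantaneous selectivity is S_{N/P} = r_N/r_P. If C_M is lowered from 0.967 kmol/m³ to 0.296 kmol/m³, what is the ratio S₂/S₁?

S_{N/P} = (k₁/k₂)·C_M^0.5, so S₂/S₁ = (C_{M,2}/C_{M,1})^0.5.
= (0.296/0.967)^0.5 = (0.3061)^0.5 = 0.553.
Selectivity toward N falls as C_M falls — high-concentration operation is favoured.

0.553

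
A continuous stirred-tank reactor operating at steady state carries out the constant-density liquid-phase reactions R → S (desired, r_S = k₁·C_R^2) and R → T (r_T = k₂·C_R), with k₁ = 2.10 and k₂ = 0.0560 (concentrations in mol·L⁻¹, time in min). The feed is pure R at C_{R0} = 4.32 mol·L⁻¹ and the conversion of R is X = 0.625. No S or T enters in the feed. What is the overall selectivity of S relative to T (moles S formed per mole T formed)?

60.8

Exit C_R = C_{R0}(1−X) = 4.32×0.375 = 1.620 mol·L⁻¹.
A CSTR operates uniformly at the exit composition, giving r_S = 5.511 and r_T = 0.09072 (each k·C_R^n at C_R = 1.620).
Overall selectivity = C_S/C_T = r_Sτ/(r_Tτ) = r_S/r_T = 60.8.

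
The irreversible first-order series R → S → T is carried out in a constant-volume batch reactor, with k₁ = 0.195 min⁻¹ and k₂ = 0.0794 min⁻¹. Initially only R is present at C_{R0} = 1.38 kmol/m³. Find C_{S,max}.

At the optimum, C_{S,max}/C_{R0} = (k₁/k₂)^[k₂/(k₂−k₁)].
= (0.195/0.0794)^(0.0794/(0.0794−0.195)) = (2.456)^(-0.6869) = 0.5395.
C_{S,max} = 0.5395×1.38 = 0.744 kmol/m³.

0.744 kmol/m³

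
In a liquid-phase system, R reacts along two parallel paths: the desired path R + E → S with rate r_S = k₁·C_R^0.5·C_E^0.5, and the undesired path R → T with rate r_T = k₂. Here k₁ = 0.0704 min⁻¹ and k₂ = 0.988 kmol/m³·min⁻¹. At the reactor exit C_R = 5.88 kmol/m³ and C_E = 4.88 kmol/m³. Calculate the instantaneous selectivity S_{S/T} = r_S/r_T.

0.382

S_{S/T} = r_S/r_T = (k₁·C_R^0.5·C_E^0.5)/(k₂) = (k₁/k₂)·C_R^0.5·C_E^0.5.
= (0.0704×5.880^0.5×4.880^0.5) / (0.988) = 0.3771/0.9880 = 0.382.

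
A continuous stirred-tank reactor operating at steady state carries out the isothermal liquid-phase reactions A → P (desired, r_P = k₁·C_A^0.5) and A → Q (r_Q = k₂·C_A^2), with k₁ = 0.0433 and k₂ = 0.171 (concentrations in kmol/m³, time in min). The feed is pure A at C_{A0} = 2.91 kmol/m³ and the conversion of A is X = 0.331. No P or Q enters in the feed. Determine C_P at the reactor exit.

Exit C_A = C_{A0}(1−X) = 2.91×0.669 = 1.947 kmol/m³.
Rates in a CSTR are evaluated at the outlet concentration: r_P = 0.0433×1.947^0.5 = 0.06042, r_Q = 0.171×1.947^2 = 0.6481.
Fraction of consumed A going to P: r_P/(r_P+r_Q) = 0.08527.
C_P = 0.08527·C_{A0}·X = 0.08527×2.91×0.331 = 0.0821 kmol/m³.

0.0821 kmol/m³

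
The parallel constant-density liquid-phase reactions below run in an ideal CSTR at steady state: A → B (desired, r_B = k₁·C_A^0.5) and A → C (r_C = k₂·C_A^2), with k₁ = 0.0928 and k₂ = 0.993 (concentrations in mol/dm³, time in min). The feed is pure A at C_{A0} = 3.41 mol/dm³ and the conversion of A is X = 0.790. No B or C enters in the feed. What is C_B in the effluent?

Exit C_A = C_{A0}(1−X) = 3.41×0.210 = 0.7161 mol/dm³.
In a CSTR the entire volume is at exit conditions, so r_B = 0.0928×0.7161^0.5 = 0.07853 and r_C = 0.993×0.7161^2 = 0.5092.
Fraction of consumed A going to B: r_B/(r_B+r_C) = 0.1336.
C_B = 0.1336·C_{A0}·X = 0.1336×3.41×0.790 = 0.360 mol/dm³.

0.360 mol/dm³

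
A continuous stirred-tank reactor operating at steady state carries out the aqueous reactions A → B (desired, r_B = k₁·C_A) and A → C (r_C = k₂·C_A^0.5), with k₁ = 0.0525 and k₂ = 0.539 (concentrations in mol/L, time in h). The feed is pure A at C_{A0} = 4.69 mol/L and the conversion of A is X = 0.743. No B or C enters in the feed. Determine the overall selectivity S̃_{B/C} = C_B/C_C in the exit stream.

0.107

Exit C_A = C_{A0}(1−X) = 4.69×0.257 = 1.205 mol/L.
Rates in a CSTR are evaluated at the outlet concentration: r_B = 0.0525×1.205 = 0.06328, r_C = 0.539×1.205^0.5 = 0.5918.
Overall selectivity = C_B/C_C = r_Bτ/(r_Cτ) = r_B/r_C = 0.107.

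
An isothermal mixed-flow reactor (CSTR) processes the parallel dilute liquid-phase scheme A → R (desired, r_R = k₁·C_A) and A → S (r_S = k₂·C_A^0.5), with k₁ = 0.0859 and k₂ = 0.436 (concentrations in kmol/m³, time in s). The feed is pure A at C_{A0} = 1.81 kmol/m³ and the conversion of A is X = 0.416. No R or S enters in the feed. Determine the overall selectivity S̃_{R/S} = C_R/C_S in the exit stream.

0.203

Exit C_A = C_{A0}(1−X) = 1.81×0.584 = 1.057 kmol/m³.
A CSTR operates uniformly at the exit composition, giving r_R = 0.09080 and r_S = 0.4483 (each k·C_A^n at C_A = 1.057).
Overall selectivity = C_R/C_S = r_Rτ/(r_Sτ) = r_R/r_S = 0.203.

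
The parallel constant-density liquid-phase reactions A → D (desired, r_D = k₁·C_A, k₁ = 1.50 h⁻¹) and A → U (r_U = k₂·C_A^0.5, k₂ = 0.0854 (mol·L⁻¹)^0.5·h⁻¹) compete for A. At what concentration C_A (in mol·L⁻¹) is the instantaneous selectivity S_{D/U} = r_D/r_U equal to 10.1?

S_{D/U} = (k₁/k₂)·C_A^0.5 ⇒ C_A = (S·k₂/k₁)^(2).
= (10.1×0.0854/1.50)^(2) = (0.5750)^(2) = 0.331 mol·L⁻¹.

0.331 mol·L⁻¹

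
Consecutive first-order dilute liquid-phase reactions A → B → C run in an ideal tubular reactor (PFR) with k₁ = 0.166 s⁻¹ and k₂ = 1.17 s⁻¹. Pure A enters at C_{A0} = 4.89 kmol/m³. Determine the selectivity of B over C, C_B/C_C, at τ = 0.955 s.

The intermediate concentration in a first-order A→B→C sequence is C_B = k₁C_{A0}(e^(−k₁τ) − e^(−k₂τ))/(k₂−k₁).
e^(−k₁τ) = e^(−0.166×0.955) = e^(−0.1585) = 0.8534; e^(−k₂τ) = e^(−1.117) = 0.3271.
C_B = 0.166×4.89/(1.17−0.166) × (0.8534−0.3271) = 0.8085×0.5263 = 0.4255 kmol/m³.
C_A = C_{A0}e^(−k₁τ) = 4.173 kmol/m³, so C_C = C_{A0}−C_A−C_B = 0.2914 kmol/m³; C_B/C_C = 1.46.

1.46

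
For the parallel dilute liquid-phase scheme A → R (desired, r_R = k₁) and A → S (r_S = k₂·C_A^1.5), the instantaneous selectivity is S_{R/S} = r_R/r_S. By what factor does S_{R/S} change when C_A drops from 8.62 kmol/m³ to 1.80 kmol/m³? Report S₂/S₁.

10.5

S_{R/S} = (k₁/k₂)·C_A^-1.5, so S₂/S₁ = (C_{A,2}/C_{A,1})^-1.5.
= (1.80/8.62)^(-1.5) = (0.2088)^(-1.5) = 10.5.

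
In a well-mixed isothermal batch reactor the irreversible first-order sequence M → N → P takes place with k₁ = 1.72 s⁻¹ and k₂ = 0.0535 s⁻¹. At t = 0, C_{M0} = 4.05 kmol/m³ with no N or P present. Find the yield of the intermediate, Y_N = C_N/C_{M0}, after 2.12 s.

For first-order series with pure M initially, C_N(t) = k₁C_{M0}/(k₂−k₁)·(e^(−k₁t) − e^(−k₂t)).
e^(−k₁t) = e^(−1.72×2.12) = e^(−3.646) = 0.02608; e^(−k₂t) = e^(−0.1134) = 0.8928.
C_N = 1.72×4.05/(0.0535−1.72) × (0.02608−0.8928) = (-4.180)×(-0.8667) = 3.623 kmol/m³.
Y_N = C_N/C_{M0} = 3.623/4.05 = 0.895.

0.895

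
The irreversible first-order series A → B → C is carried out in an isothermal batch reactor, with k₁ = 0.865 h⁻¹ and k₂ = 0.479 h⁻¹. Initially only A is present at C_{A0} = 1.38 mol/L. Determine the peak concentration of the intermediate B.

0.663 mol/L

At the optimum, C_{B,max}/C_{A0} = (k₁/k₂)^[k₂/(k₂−k₁)].
= (0.865/0.479)^(0.479/(0.479−0.865)) = (1.806)^(-1.241) = 0.4803.
C_{B,max} = 0.4803×1.38 = 0.663 mol/L.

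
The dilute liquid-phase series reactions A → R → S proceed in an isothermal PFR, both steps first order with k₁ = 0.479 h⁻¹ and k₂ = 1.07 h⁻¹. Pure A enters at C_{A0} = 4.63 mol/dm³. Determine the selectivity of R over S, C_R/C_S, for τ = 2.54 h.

0.361

The intermediate concentration in a first-order A→B→C sequence is C_R = k₁C_{A0}(e^(−k₁τ) − e^(−k₂τ))/(k₂−k₁).
e^(−k₁τ) = e^(−0.479×2.54) = e^(−1.217) = 0.2962; e^(−k₂τ) = e^(−2.718) = 0.06602.
C_R = 0.479×4.63/(1.07−0.479) × (0.2962−0.06602) = 3.753×0.2302 = 0.8638 mol/dm³.
C_A = C_{A0}e^(−k₁τ) = 1.371 mol/dm³, so C_S = C_{A0}−C_A−C_R = 2.395 mol/dm³; C_R/C_S = 0.361.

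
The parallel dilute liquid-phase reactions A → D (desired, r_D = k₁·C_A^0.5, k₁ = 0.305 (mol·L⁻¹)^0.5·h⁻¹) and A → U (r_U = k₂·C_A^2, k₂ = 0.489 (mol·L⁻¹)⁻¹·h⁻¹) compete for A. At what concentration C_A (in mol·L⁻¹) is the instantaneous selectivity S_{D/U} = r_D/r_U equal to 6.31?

0.214 mol·L⁻¹

S_{D/U} = (k₁/k₂)·C_A^-1.5 ⇒ C_A = (S·k₂/k₁)^(1/(-1.5)).
= (6.31×0.489/0.305)^(-0.6667) = (10.12)^(-0.6667) = 0.214 mol·L⁻¹.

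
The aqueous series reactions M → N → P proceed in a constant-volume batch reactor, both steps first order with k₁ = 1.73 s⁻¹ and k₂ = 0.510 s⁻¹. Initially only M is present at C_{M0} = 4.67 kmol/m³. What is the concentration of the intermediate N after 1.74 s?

Solving the coupled first-order balances gives C_N(t) = [k₁/(k₂−k₁)]·C_{M0}·(e^(−k₁t) − e^(−k₂t)).
e^(−k₁t) = e^(−1.73×1.74) = e^(−3.010) = 0.04928; e^(−k₂t) = e^(−0.8874) = 0.4117.
C_N = 1.73×4.67/(0.510−1.73) × (0.04928−0.4117) = (-6.622)×(-0.3624) = 2.400 kmol/m³.

2.40 kmol/m³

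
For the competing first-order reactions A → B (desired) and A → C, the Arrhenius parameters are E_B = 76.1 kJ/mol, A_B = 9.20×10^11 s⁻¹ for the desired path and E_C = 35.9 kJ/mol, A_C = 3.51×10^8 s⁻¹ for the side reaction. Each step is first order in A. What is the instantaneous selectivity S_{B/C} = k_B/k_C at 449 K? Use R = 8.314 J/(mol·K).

k_B/k_C = (A_B/A_C)·exp[−(E_B−E_C)/(RT)] = (A_B/A_C)·exp[(E_C−E_B)/(RT)].
(E_C−E_B)/(RT) = (35.9−76.1)×10³/(8.314×449) = -40200/3733 = -10.77.
k_B/k_C = (9.20×10^11/3.51×10^8)·exp(-10.77) = 2621 × 2.104×10^-5 = 0.0552.
Since E_B > E_C, raising the temperature improves selectivity toward B.

0.0552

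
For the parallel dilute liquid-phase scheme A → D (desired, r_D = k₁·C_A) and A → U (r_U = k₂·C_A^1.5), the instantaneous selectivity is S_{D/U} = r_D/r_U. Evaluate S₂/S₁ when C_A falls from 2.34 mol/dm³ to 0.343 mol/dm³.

2.61

S_{D/U} = (k₁/k₂)·C_A^-0.5, so S₂/S₁ = (C_{A,2}/C_{A,1})^-0.5.
= (0.343/2.34)^(-0.5) = (0.1466)^(-0.5) = 2.61.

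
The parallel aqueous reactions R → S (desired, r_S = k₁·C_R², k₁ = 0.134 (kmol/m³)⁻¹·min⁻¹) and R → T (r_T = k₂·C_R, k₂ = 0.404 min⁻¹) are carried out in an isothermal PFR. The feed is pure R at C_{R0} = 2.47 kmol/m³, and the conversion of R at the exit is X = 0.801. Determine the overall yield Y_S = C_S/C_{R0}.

C_R = C_{R0}(1−X) = 0.4915 kmol/m³.
Along a PFR/batch, dC_T/dC_R = −r_T/(r_S+r_T) = −k₂/(k₂+k₁·C_R).
Integrating from C_{R0} to C_R: C_T = (0.404/0.134)·ln[(0.404+0.134·2.47)/(0.404+0.134·0.492)] = 3.015·ln(0.7350/0.4699) = 1.349 kmol/m³.
Then C_S = (C_{R0}−C_R) − C_T = 1.978 − 1.349 = 0.6296 kmol/m³.
Y_S = C_S/C_{R0} = 0.6296/2.47 = 0.255.

0.255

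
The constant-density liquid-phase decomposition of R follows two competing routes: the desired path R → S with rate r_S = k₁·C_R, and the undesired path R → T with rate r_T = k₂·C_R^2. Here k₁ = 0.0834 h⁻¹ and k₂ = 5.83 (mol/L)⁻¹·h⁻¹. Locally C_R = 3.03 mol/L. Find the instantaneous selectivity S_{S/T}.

S_{S/T} = r_S/r_T = (k₁·C_R)/(k₂·C_R^2) = (k₁/k₂)·C_R⁻¹.
= (0.0834×3.030) / (5.83×3.030^2) = 0.2527/53.52 = 0.00472.
The undesired path is higher order in R, so low C_R (CSTR or dilute feed) favours S.

0.00472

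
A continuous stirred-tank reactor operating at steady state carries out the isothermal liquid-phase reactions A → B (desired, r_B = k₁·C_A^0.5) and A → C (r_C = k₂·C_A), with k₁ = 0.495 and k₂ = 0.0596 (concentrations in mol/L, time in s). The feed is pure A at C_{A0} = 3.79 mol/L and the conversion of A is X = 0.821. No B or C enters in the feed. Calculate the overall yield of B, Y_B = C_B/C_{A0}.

Exit C_A = C_{A0}(1−X) = 3.79×0.179 = 0.6784 mol/L.
Rates in a CSTR are evaluated at the outlet concentration: r_B = 0.495×0.6784^0.5 = 0.4077, r_C = 0.0596×0.6784 = 0.04043.
Fraction of consumed A going to B: r_B/(r_B+r_C) = 0.9098.
C_B = 0.9098·C_{A0}·X = 0.9098×3.79×0.821 = 2.83 mol/L; Y_B = C_B/C_{A0} = 0.747.

0.747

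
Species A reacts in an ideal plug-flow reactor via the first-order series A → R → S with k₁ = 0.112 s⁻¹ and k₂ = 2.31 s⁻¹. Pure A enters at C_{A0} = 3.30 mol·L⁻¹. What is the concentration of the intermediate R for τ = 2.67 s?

The intermediate concentration in a first-order A→B→C sequence is C_R = k₁C_{A0}(e^(−k₁τ) − e^(−k₂τ))/(k₂−k₁).
e^(−k₁τ) = e^(−0.112×2.67) = e^(−0.2990) = 0.7415; e^(−k₂τ) = e^(−6.168) = 0.002096.
C_R = 0.112×3.30/(2.31−0.112) × (0.7415−0.002096) = 0.1682×0.7394 = 0.1243 mol·L⁻¹.

0.124 mol·L⁻¹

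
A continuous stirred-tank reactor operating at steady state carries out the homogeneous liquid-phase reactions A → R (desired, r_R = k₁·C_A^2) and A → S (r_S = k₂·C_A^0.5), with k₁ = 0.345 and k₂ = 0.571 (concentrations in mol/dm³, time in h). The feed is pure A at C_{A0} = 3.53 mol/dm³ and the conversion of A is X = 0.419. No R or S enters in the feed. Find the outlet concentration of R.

0.946 mol/dm³

Exit C_A = C_{A0}(1−X) = 3.53×0.581 = 2.051 mol/dm³.
A CSTR operates uniformly at the exit composition, giving r_R = 1.451 and r_S = 0.8177 (each k·C_A^n at C_A = 2.051).
Fraction of consumed A going to R: r_R/(r_R+r_S) = 0.6396.
C_R = 0.6396·C_{A0}·X = 0.6396×3.53×0.419 = 0.946 mol/dm³.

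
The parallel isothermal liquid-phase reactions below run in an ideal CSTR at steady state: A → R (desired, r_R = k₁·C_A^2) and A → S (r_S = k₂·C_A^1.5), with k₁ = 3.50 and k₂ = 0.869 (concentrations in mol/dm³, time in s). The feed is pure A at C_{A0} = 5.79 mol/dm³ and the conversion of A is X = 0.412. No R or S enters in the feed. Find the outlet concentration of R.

Exit C_A = C_{A0}(1−X) = 5.79×0.588 = 3.405 mol/dm³.
Rates in a CSTR are evaluated at the outlet concentration: r_R = 3.50×3.405^2 = 40.57, r_S = 0.869×3.405^1.5 = 5.459.
Fraction of consumed A going to R: r_R/(r_R+r_S) = 0.8814.
C_R = 0.8814·C_{A0}·X = 0.8814×5.79×0.412 = 2.10 mol/dm³.

2.10 mol/dm³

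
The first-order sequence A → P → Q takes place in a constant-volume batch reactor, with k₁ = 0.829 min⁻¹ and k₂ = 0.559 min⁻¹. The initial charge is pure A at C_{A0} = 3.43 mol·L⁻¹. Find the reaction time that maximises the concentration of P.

1.46 min

Setting dC_P/dt = 0 gives t_opt = ln(k₂/k₁)/(k₂−k₁).
= ln(0.559/0.829)/(0.559−0.829) = ln(0.6743)/-0.2700 = -0.3941/-0.2700 = 1.46 min.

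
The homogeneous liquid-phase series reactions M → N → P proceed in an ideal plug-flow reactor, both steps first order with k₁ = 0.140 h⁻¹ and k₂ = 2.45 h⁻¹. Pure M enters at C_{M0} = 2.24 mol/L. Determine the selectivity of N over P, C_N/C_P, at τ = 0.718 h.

0.866

For first-order series with pure M initially, C_N(τ) = k₁C_{M0}/(k₂−k₁)·(e^(−k₁τ) − e^(−k₂τ)).
e^(−k₁τ) = e^(−0.140×0.718) = e^(−0.1005) = 0.9044; e^(−k₂τ) = e^(−1.759) = 0.1722.
C_N = 0.140×2.24/(2.45−0.140) × (0.9044−0.1722) = 0.1358×0.7322 = 0.09940 mol/L.
C_M = C_{M0}e^(−k₁τ) = 2.026 mol/L, so C_P = C_{M0}−C_M−C_N = 0.1148 mol/L; C_N/C_P = 0.866.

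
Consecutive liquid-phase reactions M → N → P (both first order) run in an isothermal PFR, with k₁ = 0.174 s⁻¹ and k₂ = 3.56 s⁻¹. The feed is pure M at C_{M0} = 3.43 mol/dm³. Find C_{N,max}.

0.144 mol/dm³

At the optimum, C_{N,max}/C_{M0} = (k₁/k₂)^[k₂/(k₂−k₁)].
= (0.174/3.56)^(3.56/(3.56−0.174)) = (0.04888)^(1.051) = 0.04185.
C_{N,max} = 0.04185×3.43 = 0.144 mol/dm³.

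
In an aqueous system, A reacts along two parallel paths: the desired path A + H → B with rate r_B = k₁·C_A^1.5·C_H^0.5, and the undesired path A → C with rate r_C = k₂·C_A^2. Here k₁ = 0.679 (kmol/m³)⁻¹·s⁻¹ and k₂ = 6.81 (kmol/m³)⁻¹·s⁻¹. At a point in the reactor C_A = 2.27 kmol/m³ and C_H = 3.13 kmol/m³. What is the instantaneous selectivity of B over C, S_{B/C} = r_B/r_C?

S_{B/C} = r_B/r_C = (k₁·C_A^1.5·C_H^0.5)/(k₂·C_A^2) = (k₁/k₂)·C_A^-0.5·C_H^0.5.
= (0.679×2.270^1.5×3.130^0.5) / (6.81×2.270^2) = 4.108/35.09 = 0.117.
The undesired path is higher order in A, so low C_A (CSTR or dilute feed) favours B.

0.117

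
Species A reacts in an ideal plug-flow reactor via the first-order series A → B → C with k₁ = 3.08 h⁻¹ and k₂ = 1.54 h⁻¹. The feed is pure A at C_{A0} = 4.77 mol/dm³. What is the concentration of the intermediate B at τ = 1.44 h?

0.926 mol/dm³

For first-order series with pure A initially, C_B(τ) = k₁C_{A0}/(k₂−k₁)·(e^(−k₁τ) − e^(−k₂τ)).
e^(−k₁τ) = e^(−3.08×1.44) = e^(−4.435) = 0.01185; e^(−k₂τ) = e^(−2.218) = 0.1089.
C_B = 3.08×4.77/(1.54−3.08) × (0.01185−0.1089) = (-9.540)×(-0.09702) = 0.9255 mol/dm³.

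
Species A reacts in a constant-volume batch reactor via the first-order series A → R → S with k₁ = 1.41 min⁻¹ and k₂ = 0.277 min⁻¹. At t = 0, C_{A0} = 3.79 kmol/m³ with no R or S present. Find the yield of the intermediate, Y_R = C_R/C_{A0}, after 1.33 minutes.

0.670

For first-order series with pure A initially, C_R(t) = k₁C_{A0}/(k₂−k₁)·(e^(−k₁t) − e^(−k₂t)).
e^(−k₁t) = e^(−1.41×1.33) = e^(−1.875) = 0.1533; e^(−k₂t) = e^(−0.3684) = 0.6918.
C_R = 1.41×3.79/(0.277−1.41) × (0.1533−0.6918) = (-4.717)×(-0.5385) = 2.540 kmol/m³.
Y_R = C_R/C_{A0} = 2.540/3.79 = 0.670.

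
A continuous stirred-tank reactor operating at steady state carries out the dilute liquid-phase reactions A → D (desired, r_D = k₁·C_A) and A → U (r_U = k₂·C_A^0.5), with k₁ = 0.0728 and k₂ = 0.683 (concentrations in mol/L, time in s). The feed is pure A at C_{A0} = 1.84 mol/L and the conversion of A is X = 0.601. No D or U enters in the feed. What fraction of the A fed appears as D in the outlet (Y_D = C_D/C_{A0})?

0.0503

Exit C_A = C_{A0}(1−X) = 1.84×0.399 = 0.7342 mol/L.
Rates in a CSTR are evaluated at the outlet concentration: r_D = 0.0728×0.7342 = 0.05345, r_U = 0.683×0.7342^0.5 = 0.5852.
Fraction of consumed A going to D: r_D/(r_D+r_U) = 0.08369.
C_D = 0.08369·C_{A0}·X = 0.08369×1.84×0.601 = 0.0925 mol/L; Y_D = C_D/C_{A0} = 0.0503.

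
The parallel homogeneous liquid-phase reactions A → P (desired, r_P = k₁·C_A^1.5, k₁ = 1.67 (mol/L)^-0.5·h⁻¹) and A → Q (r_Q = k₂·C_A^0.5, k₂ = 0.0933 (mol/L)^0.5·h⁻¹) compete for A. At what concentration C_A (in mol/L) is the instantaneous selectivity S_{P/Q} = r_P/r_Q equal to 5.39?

S_{P/Q} = (k₁/k₂)·C_A ⇒ C_A = S·k₂/k₁.
= 5.39×0.0933/1.67 = 0.301 mol/L.

0.301 mol/L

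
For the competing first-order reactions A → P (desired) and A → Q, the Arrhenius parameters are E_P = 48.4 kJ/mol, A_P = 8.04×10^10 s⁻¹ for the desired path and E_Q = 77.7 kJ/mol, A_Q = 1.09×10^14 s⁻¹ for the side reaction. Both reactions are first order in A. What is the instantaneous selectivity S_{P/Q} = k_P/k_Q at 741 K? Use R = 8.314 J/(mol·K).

0.0858

k_P/k_Q = (A_P/A_Q)·exp[−(E_P−E_Q)/(RT)] = (A_P/A_Q)·exp[(E_Q−E_P)/(RT)].
(E_Q−E_P)/(RT) = (77.7−48.4)×10³/(8.314×741) = 29300/6161 = 4.756.
k_P/k_Q = (8.04×10^10/1.09×10^14)·exp(4.756) = 7.376×10^-4 × 116.3 = 0.0858.
Since E_P < E_Q, lowering the temperature improves selectivity toward P.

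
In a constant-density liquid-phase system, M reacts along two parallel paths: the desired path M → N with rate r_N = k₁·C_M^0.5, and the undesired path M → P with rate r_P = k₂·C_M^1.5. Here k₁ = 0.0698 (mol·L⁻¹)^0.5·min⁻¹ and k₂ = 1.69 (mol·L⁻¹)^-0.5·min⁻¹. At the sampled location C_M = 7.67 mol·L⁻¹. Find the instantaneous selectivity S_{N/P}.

S_{N/P} = r_N/r_P = (k₁·C_M^0.5)/(k₂·C_M^1.5) = (k₁/k₂)·C_M⁻¹.
= (0.0698×7.670^0.5) / (1.69×7.670^1.5) = 0.1933/35.90 = 0.00538.
The undesired path is higher order in M, so low C_M (CSTR or dilute feed) favours N.

0.00538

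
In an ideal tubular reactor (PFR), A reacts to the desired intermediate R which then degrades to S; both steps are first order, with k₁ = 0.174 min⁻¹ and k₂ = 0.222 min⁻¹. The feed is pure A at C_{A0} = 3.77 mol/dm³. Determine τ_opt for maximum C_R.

5.08 min

The intermediate peaks when r₁ = r₂, i.e. k₁e^(−k₁τ) = k₂e^(−k₂τ), giving τ_opt = ln(k₂/k₁)/(k₂−k₁).
= ln(0.222/0.174)/(0.222−0.174) = ln(1.276)/0.04800 = 0.2436/0.04800 = 5.08 min.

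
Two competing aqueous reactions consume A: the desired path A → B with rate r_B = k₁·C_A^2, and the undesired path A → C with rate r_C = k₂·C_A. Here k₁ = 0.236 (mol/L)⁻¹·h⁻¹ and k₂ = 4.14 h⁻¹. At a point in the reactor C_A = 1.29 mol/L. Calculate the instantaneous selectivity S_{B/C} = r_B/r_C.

S_{B/C} = r_B/r_C = (k₁·C_A^2)/(k₂·C_A) = (k₁/k₂)·C_A.
= (0.236×1.290^2) / (4.14×1.290) = 0.3927/5.341 = 0.0735.
Since the desired path is higher order in A, keeping C_A high (PFR or concentrated feed) favours B.

0.0735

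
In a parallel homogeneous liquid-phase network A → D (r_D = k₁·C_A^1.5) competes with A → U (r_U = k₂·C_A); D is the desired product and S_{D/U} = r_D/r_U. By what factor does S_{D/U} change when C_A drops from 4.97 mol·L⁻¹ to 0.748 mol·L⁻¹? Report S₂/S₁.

0.388

S_{D/U} = (k₁/k₂)·C_A^0.5, so S₂/S₁ = (C_{A,2}/C_{A,1})^0.5.
= (0.748/4.97)^0.5 = (0.1505)^0.5 = 0.388.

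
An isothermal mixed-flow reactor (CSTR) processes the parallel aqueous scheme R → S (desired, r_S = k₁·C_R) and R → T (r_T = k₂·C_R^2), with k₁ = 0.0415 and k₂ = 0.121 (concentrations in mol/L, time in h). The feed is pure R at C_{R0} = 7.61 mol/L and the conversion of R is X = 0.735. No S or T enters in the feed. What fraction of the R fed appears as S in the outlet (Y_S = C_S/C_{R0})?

0.107

Exit C_R = C_{R0}(1−X) = 7.61×0.265 = 2.017 mol/L.
In a CSTR the entire volume is at exit conditions, so r_S = 0.0415×2.017 = 0.08369 and r_T = 0.121×2.017^2 = 0.4921.
Fraction of consumed R going to S: r_S/(r_S+r_T) = 0.1454.
C_S = 0.1454·C_{R0}·X = 0.1454×7.61×0.735 = 0.813 mol/L; Y_S = C_S/C_{R0} = 0.107.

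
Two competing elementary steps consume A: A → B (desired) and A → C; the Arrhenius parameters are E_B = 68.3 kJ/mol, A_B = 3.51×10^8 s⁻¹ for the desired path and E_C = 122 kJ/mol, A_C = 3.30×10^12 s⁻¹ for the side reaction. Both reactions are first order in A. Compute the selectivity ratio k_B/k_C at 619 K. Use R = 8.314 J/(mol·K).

3.62

k_B/k_C = (A_B/A_C)·exp[−(E_B−E_C)/(RT)] = (A_B/A_C)·exp[(E_C−E_B)/(RT)].
(E_C−E_B)/(RT) = (122−68.3)×10³/(8.314×619) = 53700/5146 = 10.43.
k_B/k_C = (3.51×10^8/3.30×10^12)·exp(10.43) = 1.064×10^-4 × 34015 = 3.62.
Since E_B < E_C, lowering the temperature improves selectivity toward B.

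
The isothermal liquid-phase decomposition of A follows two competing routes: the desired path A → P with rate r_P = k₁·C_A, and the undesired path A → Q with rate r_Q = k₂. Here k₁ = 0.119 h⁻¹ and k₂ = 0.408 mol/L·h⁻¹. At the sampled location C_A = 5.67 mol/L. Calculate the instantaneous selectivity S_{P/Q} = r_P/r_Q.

1.65

S_{P/Q} = r_P/r_Q = (k₁·C_A)/(k₂) = (k₁/k₂)·C_A.
= (0.119×5.670) / (0.408) = 0.6747/0.4080 = 1.65.
Since the desired path is higher order in A, keeping C_A high (PFR or concentrated feed) favours P.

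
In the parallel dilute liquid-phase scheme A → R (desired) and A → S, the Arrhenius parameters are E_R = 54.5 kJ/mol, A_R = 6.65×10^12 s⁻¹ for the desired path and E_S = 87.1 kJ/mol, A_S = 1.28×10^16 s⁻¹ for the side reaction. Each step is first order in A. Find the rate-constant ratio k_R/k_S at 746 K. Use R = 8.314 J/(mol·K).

0.0996

k_R/k_S = (A_R/A_S)·exp[−(E_R−E_S)/(RT)] = (A_R/A_S)·exp[(E_S−E_R)/(RT)].
(E_S−E_R)/(RT) = (87.1−54.5)×10³/(8.314×746) = 32600/6202 = 5.256.
k_R/k_S = (6.65×10^12/1.28×10^16)·exp(5.256) = 5.195×10^-4 × 191.7 = 0.0996.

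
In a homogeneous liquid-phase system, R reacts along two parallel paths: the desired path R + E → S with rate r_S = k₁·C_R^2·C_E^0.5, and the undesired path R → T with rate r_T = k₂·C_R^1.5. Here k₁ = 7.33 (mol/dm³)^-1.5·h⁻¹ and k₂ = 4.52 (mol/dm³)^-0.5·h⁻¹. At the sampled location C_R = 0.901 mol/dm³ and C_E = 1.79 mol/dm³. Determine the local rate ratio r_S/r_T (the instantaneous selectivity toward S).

2.06

S_{S/T} = r_S/r_T = (k₁·C_R^2·C_E^0.5)/(k₂·C_R^1.5) = (k₁/k₂)·C_R^0.5·C_E^0.5.
= (7.33×0.9010^2×1.790^0.5) / (4.52×0.9010^1.5) = 7.961/3.866 = 2.06.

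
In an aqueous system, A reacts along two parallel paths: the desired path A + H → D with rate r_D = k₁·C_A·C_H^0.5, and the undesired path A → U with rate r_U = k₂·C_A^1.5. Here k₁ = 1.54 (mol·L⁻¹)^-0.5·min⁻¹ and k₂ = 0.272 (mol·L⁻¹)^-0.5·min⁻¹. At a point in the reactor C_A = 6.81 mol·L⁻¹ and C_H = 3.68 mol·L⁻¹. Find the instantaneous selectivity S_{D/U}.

S_{D/U} = r_D/r_U = (k₁·C_A·C_H^0.5)/(k₂·C_A^1.5) = (k₁/k₂)·C_A^-0.5·C_H^0.5.
= (1.54×6.810×3.680^0.5) / (0.272×6.810^1.5) = 20.12/4.834 = 4.16.
The undesired path is higher order in A, so low C_A (CSTR or dilute feed) favours D.

4.16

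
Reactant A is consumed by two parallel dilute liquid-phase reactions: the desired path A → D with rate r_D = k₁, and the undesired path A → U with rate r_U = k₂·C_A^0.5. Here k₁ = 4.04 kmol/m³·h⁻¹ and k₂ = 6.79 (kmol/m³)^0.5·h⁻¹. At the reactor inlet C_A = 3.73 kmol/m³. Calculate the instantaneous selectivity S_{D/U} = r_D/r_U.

S_{D/U} = r_D/r_U = (k₁)/(k₂·C_A^0.5) = (k₁/k₂)·C_A^-0.5.
= (4.04) / (6.79×3.730^0.5) = 4.040/13.11 = 0.308.

0.308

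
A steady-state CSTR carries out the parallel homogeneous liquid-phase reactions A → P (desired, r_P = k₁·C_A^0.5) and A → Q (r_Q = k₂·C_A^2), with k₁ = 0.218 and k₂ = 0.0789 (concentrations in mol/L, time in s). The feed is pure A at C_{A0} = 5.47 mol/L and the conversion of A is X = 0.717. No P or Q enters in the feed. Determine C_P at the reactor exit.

Exit C_A = C_{A0}(1−X) = 5.47×0.283 = 1.548 mol/L.
A CSTR operates uniformly at the exit composition, giving r_P = 0.2712 and r_Q = 0.1891 (each k·C_A^n at C_A = 1.548).
Fraction of consumed A going to P: r_P/(r_P+r_Q) = 0.5892.
C_P = 0.5892·C_{A0}·X = 0.5892×5.47×0.717 = 2.31 mol/L.

2.31 mol/L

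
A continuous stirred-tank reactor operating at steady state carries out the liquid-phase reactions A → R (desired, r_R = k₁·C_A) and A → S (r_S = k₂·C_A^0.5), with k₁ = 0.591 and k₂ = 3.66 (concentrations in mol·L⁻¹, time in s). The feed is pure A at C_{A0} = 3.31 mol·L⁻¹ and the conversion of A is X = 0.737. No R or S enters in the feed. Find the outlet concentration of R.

Exit C_A = C_{A0}(1−X) = 3.31×0.263 = 0.8705 mol·L⁻¹.
A CSTR operates uniformly at the exit composition, giving r_R = 0.5145 and r_S = 3.415 (each k·C_A^n at C_A = 0.8705).
Fraction of consumed A going to R: r_R/(r_R+r_S) = 0.1309.
C_R = 0.1309·C_{A0}·X = 0.1309×3.31×0.737 = 0.319 mol·L⁻¹.

0.319 mol·L⁻¹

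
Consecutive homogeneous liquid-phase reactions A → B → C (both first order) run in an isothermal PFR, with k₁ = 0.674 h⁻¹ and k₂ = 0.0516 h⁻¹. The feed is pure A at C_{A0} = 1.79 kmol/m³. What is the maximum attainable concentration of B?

1.45 kmol/m³

At the optimum, C_{B,max}/C_{A0} = (k₁/k₂)^[k₂/(k₂−k₁)].
= (0.674/0.0516)^(0.0516/(0.0516−0.674)) = (13.06)^(-0.08290) = 0.8081.
C_{B,max} = 0.8081×1.79 = 1.45 kmol/m³.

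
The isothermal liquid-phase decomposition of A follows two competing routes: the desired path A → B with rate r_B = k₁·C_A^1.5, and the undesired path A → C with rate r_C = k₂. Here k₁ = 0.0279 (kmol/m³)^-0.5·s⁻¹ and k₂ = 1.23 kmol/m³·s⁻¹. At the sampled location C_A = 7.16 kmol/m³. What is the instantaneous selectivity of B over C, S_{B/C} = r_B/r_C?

0.435

S_{B/C} = r_B/r_C = (k₁·C_A^1.5)/(k₂) = (k₁/k₂)·C_A^1.5.
= (0.0279×7.160^1.5) / (1.23) = 0.5345/1.230 = 0.435.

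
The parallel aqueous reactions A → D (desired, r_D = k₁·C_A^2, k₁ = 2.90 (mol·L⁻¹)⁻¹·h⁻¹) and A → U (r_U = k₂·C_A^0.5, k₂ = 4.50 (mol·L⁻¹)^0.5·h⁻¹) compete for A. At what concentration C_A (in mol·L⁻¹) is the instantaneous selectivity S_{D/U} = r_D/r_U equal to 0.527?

0.874 mol·L⁻¹

S_{D/U} = (k₁/k₂)·C_A^1.5 ⇒ C_A = (S·k₂/k₁)^(1/1.5).
= (0.527×4.50/2.90)^(0.6667) = (0.8178)^(0.6667) = 0.874 mol·L⁻¹.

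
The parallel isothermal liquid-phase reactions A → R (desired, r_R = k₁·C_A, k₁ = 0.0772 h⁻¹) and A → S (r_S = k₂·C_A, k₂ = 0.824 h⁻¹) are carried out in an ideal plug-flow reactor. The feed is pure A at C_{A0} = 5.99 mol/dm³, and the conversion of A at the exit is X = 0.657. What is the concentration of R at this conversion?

0.337 mol/dm³

C_A = C_{A0}(1−X) = 2.055 mol/dm³.
Both paths are first order in A, so the instantaneous fraction to R is constant: dC_R/d(−C_A) = k₁/(k₁+k₂) = 0.08566.
C_R = 0.08566·(C_{A0}−C_A) = 0.08566×3.935 = 0.337 mol/dm³.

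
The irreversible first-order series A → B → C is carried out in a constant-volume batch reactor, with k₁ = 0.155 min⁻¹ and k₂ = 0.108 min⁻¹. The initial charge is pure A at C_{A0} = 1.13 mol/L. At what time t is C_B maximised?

7.69 min

Setting dC_B/dt = 0 gives t_opt = ln(k₂/k₁)/(k₂−k₁).
= ln(0.108/0.155)/(0.108−0.155) = ln(0.6968)/-0.04700 = -0.3613/-0.04700 = 7.69 min.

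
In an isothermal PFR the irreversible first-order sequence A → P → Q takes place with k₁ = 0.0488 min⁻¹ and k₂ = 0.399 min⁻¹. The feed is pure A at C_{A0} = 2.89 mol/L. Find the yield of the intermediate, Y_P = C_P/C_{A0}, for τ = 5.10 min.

0.0904

For first-order series with pure A initially, C_P(τ) = k₁C_{A0}/(k₂−k₁)·(e^(−k₁τ) − e^(−k₂τ)).
e^(−k₁τ) = e^(−0.0488×5.10) = e^(−0.2489) = 0.7797; e^(−k₂τ) = e^(−2.035) = 0.1307.
C_P = 0.0488×2.89/(0.399−0.0488) × (0.7797−0.1307) = 0.4027×0.6490 = 0.2614 mol/L.
Y_P = C_P/C_{A0} = 0.2614/2.89 = 0.0904.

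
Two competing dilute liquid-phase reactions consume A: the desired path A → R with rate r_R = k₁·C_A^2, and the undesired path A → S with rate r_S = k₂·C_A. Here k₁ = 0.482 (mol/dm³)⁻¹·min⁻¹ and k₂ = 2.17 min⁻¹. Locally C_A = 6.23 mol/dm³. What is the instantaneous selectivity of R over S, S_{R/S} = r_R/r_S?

S_{R/S} = r_R/r_S = (k₁·C_A^2)/(k₂·C_A) = (k₁/k₂)·C_A.
= (0.482×6.230^2) / (2.17×6.230) = 18.71/13.52 = 1.38.

1.38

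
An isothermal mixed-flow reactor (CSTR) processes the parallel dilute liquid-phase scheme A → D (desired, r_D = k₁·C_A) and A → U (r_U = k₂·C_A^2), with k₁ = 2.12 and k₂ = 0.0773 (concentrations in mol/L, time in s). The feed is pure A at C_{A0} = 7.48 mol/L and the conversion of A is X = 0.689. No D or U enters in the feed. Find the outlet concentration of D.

Exit C_A = C_{A0}(1−X) = 7.48×0.311 = 2.326 mol/L.
Rates in a CSTR are evaluated at the outlet concentration: r_D = 2.12×2.326 = 4.932, r_U = 0.0773×2.326^2 = 0.4183.
Fraction of consumed A going to D: r_D/(r_D+r_U) = 0.9218.
C_D = 0.9218·C_{A0}·X = 0.9218×7.48×0.689 = 4.75 mol/L.

4.75 mol/L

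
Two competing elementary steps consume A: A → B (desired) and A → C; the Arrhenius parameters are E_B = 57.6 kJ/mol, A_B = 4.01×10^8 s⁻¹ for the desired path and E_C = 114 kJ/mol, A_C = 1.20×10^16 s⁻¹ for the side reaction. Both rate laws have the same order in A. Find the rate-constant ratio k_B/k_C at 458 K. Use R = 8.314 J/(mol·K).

0.0905

Since both paths have the same order in A, the concentration cancels and S_{B/C} = k_B/k_C = (A_B/A_C)·exp[(E_C−E_B)/(RT)].
(E_C−E_B)/(RT) = (114−57.6)×10³/(8.314×458) = 56400/3808 = 14.81.
k_B/k_C = (4.01×10^8/1.20×10^16)·exp(14.81) = 3.342×10^-8 × 2.708×10^6 = 0.0905.
Since E_B < E_C, lowering the temperature improves selectivity toward B.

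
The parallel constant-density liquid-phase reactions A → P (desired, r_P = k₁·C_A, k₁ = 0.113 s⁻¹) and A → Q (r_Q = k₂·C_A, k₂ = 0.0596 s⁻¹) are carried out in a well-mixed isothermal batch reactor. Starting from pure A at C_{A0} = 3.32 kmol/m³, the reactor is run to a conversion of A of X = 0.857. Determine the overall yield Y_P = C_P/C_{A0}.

0.561

C_A = C_{A0}(1−X) = 0.4748 kmol/m³.
Both paths are first order in A, so the instantaneous fraction to P is constant: dC_P/d(−C_A) = k₁/(k₁+k₂) = 0.6547.
C_P = 0.6547·(C_{A0}−C_A) = 0.6547×2.845 = 1.86 kmol/m³.
Y_P = C_P/C_{A0} = 1.863/3.32 = 0.561.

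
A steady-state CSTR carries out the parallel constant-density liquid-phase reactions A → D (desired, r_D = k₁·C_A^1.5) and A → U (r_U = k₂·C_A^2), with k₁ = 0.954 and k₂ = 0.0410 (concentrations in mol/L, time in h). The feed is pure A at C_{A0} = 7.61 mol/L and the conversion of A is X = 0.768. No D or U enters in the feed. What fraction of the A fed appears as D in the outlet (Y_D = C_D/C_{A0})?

0.727

Exit C_A = C_{A0}(1−X) = 7.61×0.232 = 1.766 mol/L.
A CSTR operates uniformly at the exit composition, giving r_D = 2.238 and r_U = 0.1278 (each k·C_A^n at C_A = 1.766).
Fraction of consumed A going to D: r_D/(r_D+r_U) = 0.9460.
C_D = 0.9460·C_{A0}·X = 0.9460×7.61×0.768 = 5.53 mol/L; Y_D = C_D/C_{A0} = 0.727.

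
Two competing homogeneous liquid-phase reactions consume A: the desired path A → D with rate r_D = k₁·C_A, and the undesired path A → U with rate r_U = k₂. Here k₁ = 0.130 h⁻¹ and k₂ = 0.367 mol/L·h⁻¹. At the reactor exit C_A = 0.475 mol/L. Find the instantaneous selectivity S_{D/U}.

0.168

S_{D/U} = r_D/r_U = (k₁·C_A)/(k₂) = (k₁/k₂)·C_A.
= (0.130×0.4750) / (0.367) = 0.06175/0.3670 = 0.168.
Since the desired path is higher order in A, keeping C_A high (PFR or concentrated feed) favours D.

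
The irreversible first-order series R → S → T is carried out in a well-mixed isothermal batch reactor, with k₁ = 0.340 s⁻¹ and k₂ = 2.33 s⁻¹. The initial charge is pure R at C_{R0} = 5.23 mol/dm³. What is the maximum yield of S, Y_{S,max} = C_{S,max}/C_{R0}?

At the optimum, C_{S,max}/C_{R0} = (k₁/k₂)^[k₂/(k₂−k₁)].
= (0.340/2.33)^(2.33/(2.33−0.340)) = (0.1459)^(1.171) = 0.1050.

0.105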